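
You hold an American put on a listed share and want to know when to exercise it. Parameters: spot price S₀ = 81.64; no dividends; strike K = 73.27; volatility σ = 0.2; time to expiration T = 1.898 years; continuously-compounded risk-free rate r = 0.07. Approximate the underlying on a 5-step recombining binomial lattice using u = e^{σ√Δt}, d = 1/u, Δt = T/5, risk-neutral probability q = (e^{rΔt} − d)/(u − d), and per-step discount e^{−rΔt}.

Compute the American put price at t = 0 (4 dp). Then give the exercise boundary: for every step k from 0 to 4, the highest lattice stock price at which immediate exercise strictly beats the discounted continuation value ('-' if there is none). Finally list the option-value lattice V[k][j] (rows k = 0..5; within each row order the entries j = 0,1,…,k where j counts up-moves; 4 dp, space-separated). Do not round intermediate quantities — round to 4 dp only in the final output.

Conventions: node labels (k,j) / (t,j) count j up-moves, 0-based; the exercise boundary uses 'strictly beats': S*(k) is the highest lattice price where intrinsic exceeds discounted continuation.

price = 2.4547
boundary = - - 63.8076 56.4102 63.8076
tree:
2.4547
4.9022 0.7837
9.4624 1.8042 0.0759
16.8598 4.1396 0.1847 0.0000
23.3997 9.4624 0.4497 0.0000 0.0000
29.1813 16.8598 1.0948 0.0000 0.0000 0.0000

params: Δt=0.37960 u=1.13114 d=0.88407 q=0.57822 e^(-rΔt)=0.97378
t_5 payoffs: 29.1813 16.8598 1.0948 0.0000 0.0000 0.0000
t_4: node(4,0) S=49.8703 payoff=23.3997 vs cont=21.4784 → 23.3997 [stop]  node(4,1) S=63.8076 payoff=9.4624 vs cont=7.5411 → 9.4624 [stop]  node(4,2) S=81.6400 payoff=0.0000 vs cont=0.4497 → 0.4497 [wait]  node(4,3) S=104.4560 payoff=0.0000 vs cont=0.0000 → 0.0000 [wait]  node(4,4) S=133.6484 payoff=0.0000 vs cont=0.0000 → 0.0000 [wait]  ⇒ S*(4)=63.8076
t_3: node(3,0) S=56.4102 payoff=16.8598 vs cont=14.9386 → 16.8598 [stop]  node(3,1) S=72.1752 payoff=1.0948 vs cont=4.1396 → 4.1396 [wait]  node(3,2) S=92.3460 payoff=0.0000 vs cont=0.1847 → 0.1847 [wait]  node(3,3) S=118.1541 payoff=0.0000 vs cont=0.0000 → 0.0000 [wait]  ⇒ S*(3)=56.4102
t_2: node(2,0) S=63.8076 payoff=9.4624 vs cont=9.2555 → 9.4624 [stop]  node(2,1) S=81.6400 payoff=0.0000 vs cont=1.8042 → 1.8042 [wait]  node(2,2) S=104.4560 payoff=0.0000 vs cont=0.0759 → 0.0759 [wait]  ⇒ S*(2)=63.8076
t_1: node(1,0) S=72.1752 payoff=1.0948 vs cont=4.9022 → 4.9022 [wait]  node(1,1) S=92.3460 payoff=0.0000 vs cont=0.7837 → 0.7837 [wait]  ⇒ S*(1)=-
t_0: node(0,0) S=81.6400 payoff=0.0000 vs cont=2.4547 → 2.4547 [wait]  ⇒ S*(0)=-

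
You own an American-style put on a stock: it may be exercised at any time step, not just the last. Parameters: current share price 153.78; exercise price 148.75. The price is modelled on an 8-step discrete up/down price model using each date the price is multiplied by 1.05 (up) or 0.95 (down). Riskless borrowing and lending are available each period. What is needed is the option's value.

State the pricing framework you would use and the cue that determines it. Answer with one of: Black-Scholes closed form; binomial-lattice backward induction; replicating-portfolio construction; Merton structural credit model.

Key observation: an American put (K = 148.75, S₀ = 153.78) on a 8-date tree has no closed form — the optimal stopping decision is embedded and must be resolved recursively from expiry.

framework: binomial-lattice backward induction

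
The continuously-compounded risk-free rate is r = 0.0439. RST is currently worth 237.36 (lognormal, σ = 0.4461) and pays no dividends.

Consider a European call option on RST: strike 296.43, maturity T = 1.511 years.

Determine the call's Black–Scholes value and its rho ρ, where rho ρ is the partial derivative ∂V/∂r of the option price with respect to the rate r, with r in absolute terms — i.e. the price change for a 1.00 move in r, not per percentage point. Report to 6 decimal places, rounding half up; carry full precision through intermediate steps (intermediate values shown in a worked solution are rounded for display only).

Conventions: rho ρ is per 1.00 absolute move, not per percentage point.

price = 37.757292
ρ = 120.825630

σ√T = 0.4461·√1.511 = 0.548358
d₁ = (ln(S/K) + (r+σ²/2)T) / (σ√T) = (ln(237.36/296.43) + (0.0439+0.4461²/2)·1.511) / 0.548358 = (-0.222233 + 0.216681) / 0.548358 = -0.010124
d₂ = d₁ − σ√T = -0.010124 − 0.548358 = -0.558483
e^{−rT} = 0.935819
N(d₁) = 0.495961,  N(d₂) = 0.288257
Call price V = S·N(d₁) − K·e^{−rT}·N(d₂) = 117.721309 − 79.964017 = 37.757292
ρ = K·T·e^{−rT}·N(d₂) = 120.825630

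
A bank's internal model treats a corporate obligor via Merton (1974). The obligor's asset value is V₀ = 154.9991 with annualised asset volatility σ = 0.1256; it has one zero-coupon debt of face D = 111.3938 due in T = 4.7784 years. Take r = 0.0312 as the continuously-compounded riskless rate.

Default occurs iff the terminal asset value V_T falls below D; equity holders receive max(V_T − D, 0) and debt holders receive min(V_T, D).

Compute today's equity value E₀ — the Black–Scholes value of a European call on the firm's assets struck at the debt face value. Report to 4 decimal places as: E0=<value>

With assets at 154.9991 and a single debt payment of 111.3938 at 4.7784 years:
d₁ = [ln(V₀/D) + (r + σ²/2)T] / (σ√T)
   = [ln(154.9991/111.3938) + (0.0312 + 0.5·0.1256²)·4.7784] / (0.1256·√4.7784)
   = [0.330348 + 0.186777] / 0.274556 = 1.883493
d₂ = d₁ − σ√T = 1.883493 − 0.274556 = 1.608937
N(d₁) = 0.970183,  N(d₂) = 0.946185,  e^(−rT) = 0.861495
E₀ = V₀·N(d₁) − D·e^(−rT)·N(d₂)
   = 154.9991·0.970183 − 111.3938·0.861495·0.946185 = 59.576700

E0=59.5767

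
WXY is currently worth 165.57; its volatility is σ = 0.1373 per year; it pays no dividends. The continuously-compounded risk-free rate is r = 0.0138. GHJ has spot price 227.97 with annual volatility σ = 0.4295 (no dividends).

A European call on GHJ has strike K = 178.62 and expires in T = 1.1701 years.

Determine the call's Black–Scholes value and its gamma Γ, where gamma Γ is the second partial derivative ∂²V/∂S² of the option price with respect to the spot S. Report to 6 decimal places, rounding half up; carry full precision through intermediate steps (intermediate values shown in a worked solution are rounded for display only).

price = 68.710614
Γ = 0.002752

σ√T = 0.4295·√1.1701 = 0.464595
d₁ = (ln(S/K) + (r+σ²/2)T) / (σ√T) = (ln(227.97/178.62) + (0.0138+0.4295²/2)·1.1701) / 0.464595 = (0.243953 + 0.124072) / 0.464595 = 0.792142
d₂ = d₁ − σ√T = 0.792142 − 0.464595 = 0.327546
e^{−rT} = 0.983982
N(d₁) = 0.785861,  N(d₂) = 0.628373
Call price V = S·N(d₁) − K·e^{−rT}·N(d₂) = 179.152714 − 110.442099 = 68.710614
φ(d₁) = (1/√(2π))·e^{−d₁²/2} = 0.291510
Γ = φ(d₁) / (S·σ·√T) = 0.002752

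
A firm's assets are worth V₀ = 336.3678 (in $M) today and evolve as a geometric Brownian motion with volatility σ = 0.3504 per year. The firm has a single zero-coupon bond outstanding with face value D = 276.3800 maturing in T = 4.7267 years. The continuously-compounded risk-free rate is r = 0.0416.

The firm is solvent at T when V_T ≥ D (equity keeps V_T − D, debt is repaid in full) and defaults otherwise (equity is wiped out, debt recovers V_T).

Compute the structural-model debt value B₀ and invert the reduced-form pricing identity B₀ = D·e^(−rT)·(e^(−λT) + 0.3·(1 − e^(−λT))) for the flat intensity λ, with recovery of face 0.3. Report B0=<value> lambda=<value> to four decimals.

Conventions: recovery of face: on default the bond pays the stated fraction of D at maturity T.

With assets at 336.3678 and a single debt payment of 276.3800 at 4.7267 years:
d₁ = [ln(V₀/D) + (r + σ²/2)T] / (σ√T)
   = [ln(336.3678/276.3800) + (0.0416 + 0.5·0.3504²)·4.7267] / (0.3504·√4.7267)
   = [0.196428 + 0.486803] / 0.761804 = 0.896860
d₂ = d₁ − σ√T = 0.896860 − 0.761804 = 0.135057
N(d₁) = 0.815103,  N(d₂) = 0.553716,  e^(−rT) = 0.821494
E₀ = V₀·N(d₁) − D·e^(−rT)·N(d₂)
   = 336.3678·0.815103 − 276.3800·0.821494·0.553716 = 148.456230
B₀ = V₀ − E₀ = 336.3678 − 148.456230 = 187.911570
e^(−λT) = (B₀·e^(rT)/D − 0.3)/(1 − 0.3) = (187.9116·1.217294/276.3800 − 0.3)/0.7 = 0.75377454
λ = −ln(0.75377454)/4.7267 = 0.059801

B0=187.9116 lambda=0.0598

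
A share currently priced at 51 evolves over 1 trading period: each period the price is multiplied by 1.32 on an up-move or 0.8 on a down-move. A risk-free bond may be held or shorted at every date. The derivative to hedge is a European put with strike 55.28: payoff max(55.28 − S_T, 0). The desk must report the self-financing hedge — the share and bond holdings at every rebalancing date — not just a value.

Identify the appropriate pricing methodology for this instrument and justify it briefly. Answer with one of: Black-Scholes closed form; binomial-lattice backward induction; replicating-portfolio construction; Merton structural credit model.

framework: replicating-portfolio construction

Key observation: the task asks for the hedge itself — share and bond holdings at every node of the 1-period tree on spot 51 with factors 1.32/0.8 — which is exactly what the replicating-portfolio construction produces.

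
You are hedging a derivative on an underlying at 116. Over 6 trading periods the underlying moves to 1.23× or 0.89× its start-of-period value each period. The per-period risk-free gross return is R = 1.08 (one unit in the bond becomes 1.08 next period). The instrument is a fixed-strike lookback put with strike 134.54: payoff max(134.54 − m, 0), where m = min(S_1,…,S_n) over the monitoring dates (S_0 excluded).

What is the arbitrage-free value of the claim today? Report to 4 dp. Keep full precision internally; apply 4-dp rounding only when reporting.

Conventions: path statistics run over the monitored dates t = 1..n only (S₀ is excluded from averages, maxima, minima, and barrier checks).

Under the martingale measure an up-move has probability p* = 0.5588; value the claim as the probability-weighted average of per-path payoffs, discounted 6 periods at R = 1.08.
Enumerate all 2^6 = 64 price paths (U = up ×1.23, D = down ×0.89); each path with k up-moves has probability p*^k·(1−p*)^(6−k).
DDDDDD: m=57.6498, payoff=76.8902, prob=0.007374
UDDDDD: m=79.6734, payoff=54.8666, prob=0.009340
DUDDDD: m=79.6734, payoff=54.8666, prob=0.009340
UUDDDD: m=110.1104, payoff=24.4296, prob=0.011830
DDUDDD: m=79.6734, payoff=54.8666, prob=0.009340
UDUDDD: m=110.1104, payoff=24.4296, prob=0.011830
DUUDDD: m=103.2400, payoff=31.3000, prob=0.011830
UUUDDD: m=142.6800, payoff=0.0000, prob=0.014985
DDDUDD: m=79.6734, payoff=54.8666, prob=0.009340
UDDUDD: m=110.1104, payoff=24.4296, prob=0.011830
DUDUDD: m=103.2400, payoff=31.3000, prob=0.011830
UUDUDD: m=142.6800, payoff=0.0000, prob=0.014985
DDUUDD: m=91.8836, payoff=42.6564, prob=0.011830
UDUUDD: m=126.9852, payoff=7.5548, prob=0.014985
DUUUDD: m=103.2400, payoff=31.3000, prob=0.014985
UUUUDD: m=142.6800, payoff=0.0000, prob=0.018981
DDDDUD: m=72.7810, payoff=61.7590, prob=0.009340
UDDDUD: m=100.5850, payoff=33.9550, prob=0.011830
DUDDUD: m=100.5850, payoff=33.9550, prob=0.011830
UUDDUD: m=139.0107, payoff=0.0000, prob=0.014985
DDUDUD: m=91.8836, payoff=42.6564, prob=0.011830
UDUDUD: m=126.9852, payoff=7.5548, prob=0.014985
DUUDUD: m=103.2400, payoff=31.3000, prob=0.014985
UUUDUD: m=142.6800, payoff=0.0000, prob=0.018981
DDDUUD: m=81.7764, payoff=52.7636, prob=0.011830
UDDUUD: m=113.0168, payoff=21.5232, prob=0.014985
DUDUUD: m=103.2400, payoff=31.3000, prob=0.014985
UUDUUD: m=142.6800, payoff=0.0000, prob=0.018981
DDUUUD: m=91.8836, payoff=42.6564, prob=0.014985
UDUUUD: m=126.9852, payoff=7.5548, prob=0.018981
DUUUUD: m=103.2400, payoff=31.3000, prob=0.018981
UUUUUD: m=142.6800, payoff=0.0000, prob=0.024043
DDDDDU: m=64.7751, payoff=69.7649, prob=0.009340
UDDDDU: m=89.5206, payoff=45.0194, prob=0.011830
DUDDDU: m=89.5206, payoff=45.0194, prob=0.011830
UUDDDU: m=123.7195, payoff=10.8205, prob=0.014985
DDUDDU: m=89.5206, payoff=45.0194, prob=0.011830
UDUDDU: m=123.7195, payoff=10.8205, prob=0.014985
DUUDDU: m=103.2400, payoff=31.3000, prob=0.014985
UUUDDU: m=142.6800, payoff=0.0000, prob=0.018981
DDDUDU: m=81.7764, payoff=52.7636, prob=0.011830
UDDUDU: m=113.0168, payoff=21.5232, prob=0.014985
DUDUDU: m=103.2400, payoff=31.3000, prob=0.014985
UUDUDU: m=142.6800, payoff=0.0000, prob=0.018981
DDUUDU: m=91.8836, payoff=42.6564, prob=0.014985
UDUUDU: m=126.9852, payoff=7.5548, prob=0.018981
DUUUDU: m=103.2400, payoff=31.3000, prob=0.018981
UUUUDU: m=142.6800, payoff=0.0000, prob=0.024043
DDDDUU: m=72.7810, payoff=61.7590, prob=0.011830
UDDDUU: m=100.5850, payoff=33.9550, prob=0.014985
DUDDUU: m=100.5850, payoff=33.9550, prob=0.014985
UUDDUU: m=139.0107, payoff=0.0000, prob=0.018981
DDUDUU: m=91.8836, payoff=42.6564, prob=0.014985
UDUDUU: m=126.9852, payoff=7.5548, prob=0.018981
DUUDUU: m=103.2400, payoff=31.3000, prob=0.018981
UUUDUU: m=142.6800, payoff=0.0000, prob=0.024043
DDDUUU: m=81.7764, payoff=52.7636, prob=0.014985
UDDUUU: m=113.0168, payoff=21.5232, prob=0.018981
DUDUUU: m=103.2400, payoff=31.3000, prob=0.018981
UUDUUU: m=142.6800, payoff=0.0000, prob=0.024043
DDUUUU: m=91.8836, payoff=42.6564, prob=0.018981
UDUUUU: m=126.9852, payoff=7.5548, prob=0.024043
DUUUUU: m=103.2400, payoff=31.3000, prob=0.024043
UUUUUU: m=142.6800, payoff=0.0000, prob=0.030454
Price = Σ prob·payoff / R^6 = 23.068193 / 1.586874 = 14.5369

price = 14.5369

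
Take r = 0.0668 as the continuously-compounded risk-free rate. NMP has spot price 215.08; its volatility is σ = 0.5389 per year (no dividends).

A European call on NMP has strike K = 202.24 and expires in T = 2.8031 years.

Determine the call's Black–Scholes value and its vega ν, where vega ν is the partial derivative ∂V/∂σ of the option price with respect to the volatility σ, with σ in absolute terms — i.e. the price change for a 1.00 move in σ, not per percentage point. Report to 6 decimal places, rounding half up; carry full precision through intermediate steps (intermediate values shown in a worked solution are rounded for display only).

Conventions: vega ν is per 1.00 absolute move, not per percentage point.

σ√T = 0.5389·√2.8031 = 0.902251
d₁ = (ln(S/K) + (r+σ²/2)T) / (σ√T) = (ln(215.08/202.24) + (0.0668+0.5389²/2)·2.8031) / 0.902251 = (0.061555 + 0.594276) / 0.902251 = 0.726883
d₂ = d₁ − σ√T = 0.726883 − 0.902251 = -0.175369
e^{−rT} = 0.829239
N(d₁) = 0.766351,  N(d₂) = 0.430395
Call price V = S·N(d₁) − K·e^{−rT}·N(d₂) = 164.826782 − 72.179500 = 92.647282
φ(d₁) = (1/√(2π))·e^{−d₁²/2} = 0.306322
ν = S·φ(d₁)·√T = 110.305676

price = 92.647282
ν = 110.305676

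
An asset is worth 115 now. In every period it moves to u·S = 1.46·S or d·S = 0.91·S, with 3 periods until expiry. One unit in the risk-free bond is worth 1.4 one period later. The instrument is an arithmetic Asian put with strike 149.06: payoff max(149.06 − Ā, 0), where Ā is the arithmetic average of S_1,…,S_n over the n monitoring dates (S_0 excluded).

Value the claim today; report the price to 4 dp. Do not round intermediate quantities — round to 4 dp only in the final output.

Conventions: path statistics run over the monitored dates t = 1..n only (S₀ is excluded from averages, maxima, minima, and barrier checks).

With p* = (R−d)/(u−d) = 0.8909, sum probability × payoff across the paths and divide by R^3.
Enumerate all 2^3 = 8 price paths (U = up ×1.46, D = down ×0.91); each path with k up-moves has probability p*^k·(1−p*)^(3−k).
DDD: Ā=95.5141, payoff=53.5459, prob=0.001298
UDD: Ā=153.2423, payoff=0.0000, prob=0.010603
DUD: Ā=132.1590, payoff=16.9010, prob=0.010603
UUD: Ā=212.0353, payoff=0.0000, prob=0.086588
DDU: Ā=112.9732, payoff=36.0868, prob=0.010603
UDU: Ā=181.2536, payoff=0.0000, prob=0.086588
DUU: Ā=160.1703, payoff=0.0000, prob=0.086588
UUU: Ā=256.9765, payoff=0.0000, prob=0.707131
Price = Σ prob·payoff / R^3 = 0.631324 / 2.744000 = 0.2301

price = 0.2301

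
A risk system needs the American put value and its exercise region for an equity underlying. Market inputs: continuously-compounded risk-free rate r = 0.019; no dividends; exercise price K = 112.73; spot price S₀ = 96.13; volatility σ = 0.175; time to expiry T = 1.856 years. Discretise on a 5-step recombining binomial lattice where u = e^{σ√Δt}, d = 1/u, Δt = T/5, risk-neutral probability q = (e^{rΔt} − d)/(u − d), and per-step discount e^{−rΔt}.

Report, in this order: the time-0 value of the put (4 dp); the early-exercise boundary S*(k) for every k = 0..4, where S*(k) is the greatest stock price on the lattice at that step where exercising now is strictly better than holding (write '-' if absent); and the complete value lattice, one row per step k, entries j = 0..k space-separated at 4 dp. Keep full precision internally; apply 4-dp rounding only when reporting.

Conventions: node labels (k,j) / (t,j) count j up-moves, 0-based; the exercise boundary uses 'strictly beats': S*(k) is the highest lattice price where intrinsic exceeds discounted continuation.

price = 18.6243
boundary = - 86.4080 77.6693 86.4080 96.1300
tree:
18.6243
26.3220 11.3844
35.0607 17.7068 5.3833
42.9157 26.3220 9.5601 1.3890
49.9763 35.0607 16.6000 2.8344 0.0000
56.3228 42.9157 26.3220 5.7842 0.0000 0.0000

Δt=0.37120, u=1.11251, d=0.89887, q=0.50650, disc=e^(-rΔt)=0.99297
k=5 terminal: V=max(K-S,0) → 56.3228 42.9157 26.3220 5.7842 0.0000 0.0000
k=4: j=0 S=62.7537 intr=49.9763 cont=49.1840 V=49.9763[EX]; j=1 S=77.6693 intr=35.0607 cont=34.2685 V=35.0607[EX]; j=2 S=96.1300 intr=16.6000 cont=15.8077 V=16.6000[EX]; j=3 S=118.9785 intr=0.0000 cont=2.8344 V=2.8344[hold]; j=4 S=147.2578 intr=0.0000 cont=0.0000 V=0.0000[hold]  S*(4)=96.1300
k=3: j=0 S=69.8143 intr=42.9157 cont=42.1234 V=42.9157[EX]; j=1 S=86.4080 intr=26.3220 cont=25.5297 V=26.3220[EX]; j=2 S=106.9458 intr=5.7842 cont=9.5601 V=9.5601[hold]; j=3 S=132.3651 intr=0.0000 cont=1.3890 V=1.3890[hold]  S*(3)=86.4080
k=2: j=0 S=77.6693 intr=35.0607 cont=34.2685 V=35.0607[EX]; j=1 S=96.1300 intr=16.6000 cont=17.7068 V=17.7068[hold]; j=2 S=118.9785 intr=0.0000 cont=5.3833 V=5.3833[hold]  S*(2)=77.6693
k=1: j=0 S=86.4080 intr=26.3220 cont=26.0864 V=26.3220[EX]; j=1 S=106.9458 intr=5.7842 cont=11.3844 V=11.3844[hold]  S*(1)=86.4080
k=0: j=0 S=96.1300 intr=16.6000 cont=18.6243 V=18.6243[hold]  S*(0)=-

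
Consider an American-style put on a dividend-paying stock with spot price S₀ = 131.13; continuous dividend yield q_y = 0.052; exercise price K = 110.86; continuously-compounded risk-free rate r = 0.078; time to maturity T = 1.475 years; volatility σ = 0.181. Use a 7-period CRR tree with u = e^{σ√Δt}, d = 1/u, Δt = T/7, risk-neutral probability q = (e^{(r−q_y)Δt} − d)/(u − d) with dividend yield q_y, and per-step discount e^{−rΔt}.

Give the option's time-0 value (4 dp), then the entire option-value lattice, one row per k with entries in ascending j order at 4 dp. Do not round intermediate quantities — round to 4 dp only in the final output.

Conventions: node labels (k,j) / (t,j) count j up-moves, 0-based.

price = 2.5347
tree:
2.5347
4.2515 0.9821
6.9544 1.8156 0.2202
11.0264 3.3022 0.4589 0.0000
16.8081 5.8782 0.9564 0.0000 0.0000
24.3066 10.1580 1.9935 0.0000 0.0000 0.0000
31.2073 16.8081 4.1549 0.0000 0.0000 0.0000 0.0000
37.5578 24.3066 8.6599 0.0000 0.0000 0.0000 0.0000 0.0000

params: Δt=0.21071 u=1.08663 d=0.92027 q=0.51226 e^(-rΔt)=0.98370
t_7 payoffs: 37.5578 24.3066 8.6599 0.0000 0.0000 0.0000 0.0000 0.0000
k=6: node(6,0) S=79.6527 payoff=31.2073 vs cont=30.2681 → 31.2073 [stop]  node(6,1) S=94.0519 payoff=16.8081 vs cont=16.0258 → 16.8081 [stop]  node(6,2) S=111.0542 payoff=0.0000 vs cont=4.1549 → 4.1549 [wait]  node(6,3) S=131.1300 payoff=0.0000 vs cont=0.0000 → 0.0000 [wait]  node(6,4) S=154.8350 payoff=0.0000 vs cont=0.0000 → 0.0000 [wait]  node(6,5) S=182.8254 payoff=0.0000 vs cont=0.0000 → 0.0000 [wait]  node(6,6) S=215.8757 payoff=0.0000 vs cont=0.0000 → 0.0000 [wait]
k=5: node(5,0) S=86.5534 payoff=24.3066 vs cont=23.4426 → 24.3066 [stop]  node(5,1) S=102.2001 payoff=8.6599 vs cont=10.1580 → 10.1580 [wait]  node(5,2) S=120.6753 payoff=0.0000 vs cont=1.9935 → 1.9935 [wait]  node(5,3) S=142.4904 payoff=0.0000 vs cont=0.0000 → 0.0000 [wait]  node(5,4) S=168.2491 payoff=0.0000 vs cont=0.0000 → 0.0000 [wait]  node(5,5) S=198.6644 payoff=0.0000 vs cont=0.0000 → 0.0000 [wait]
k=4: node(4,0) S=94.0519 payoff=16.8081 vs cont=16.7807 → 16.8081 [stop]  node(4,1) S=111.0542 payoff=0.0000 vs cont=5.8782 → 5.8782 [wait]  node(4,2) S=131.1300 payoff=0.0000 vs cont=0.9564 → 0.9564 [wait]  node(4,3) S=154.8350 payoff=0.0000 vs cont=0.0000 → 0.0000 [wait]  node(4,4) S=182.8254 payoff=0.0000 vs cont=0.0000 → 0.0000 [wait]
k=3: node(3,0) S=102.2001 payoff=8.6599 vs cont=11.0264 → 11.0264 [wait]  node(3,1) S=120.6753 payoff=0.0000 vs cont=3.3022 → 3.3022 [wait]  node(3,2) S=142.4904 payoff=0.0000 vs cont=0.4589 → 0.4589 [wait]  node(3,3) S=168.2491 payoff=0.0000 vs cont=0.0000 → 0.0000 [wait]
k=2: node(2,0) S=111.0542 payoff=0.0000 vs cont=6.9544 → 6.9544 [wait]  node(2,1) S=131.1300 payoff=0.0000 vs cont=1.8156 → 1.8156 [wait]  node(2,2) S=154.8350 payoff=0.0000 vs cont=0.2202 → 0.2202 [wait]
k=1: node(1,0) S=120.6753 payoff=0.0000 vs cont=4.2515 → 4.2515 [wait]  node(1,1) S=142.4904 payoff=0.0000 vs cont=0.9821 → 0.9821 [wait]
k=0: node(0,0) S=131.1300 payoff=0.0000 vs cont=2.5347 → 2.5347 [wait]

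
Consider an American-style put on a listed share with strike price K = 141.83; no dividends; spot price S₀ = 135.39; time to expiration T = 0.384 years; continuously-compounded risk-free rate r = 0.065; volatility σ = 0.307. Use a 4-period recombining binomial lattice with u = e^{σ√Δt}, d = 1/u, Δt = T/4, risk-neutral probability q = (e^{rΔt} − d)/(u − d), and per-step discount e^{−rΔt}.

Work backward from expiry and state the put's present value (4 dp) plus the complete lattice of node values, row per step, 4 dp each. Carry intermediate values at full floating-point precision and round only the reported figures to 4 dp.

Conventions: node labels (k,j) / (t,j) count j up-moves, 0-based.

price = 12.8014
tree:
12.8014
20.0102 6.0075
29.8950 10.7245 1.5327
40.0516 18.7248 3.1418 0.0000
49.2866 29.8950 6.4400 0.0000 0.0000

Δt=0.09600  u=1.09979  d=0.90926  q=0.50909  discount=0.99378
step 4 (expiry): payoffs max(K−S,0) = 49.2866 29.8950 6.4400 0.0000 0.0000
k=3: (k=3,j=0): S=101.7784, K−S=40.0516, hold=39.1693 ⇒ V=40.0516 exercise | (k=3,j=1): S=123.1052, K−S=18.7248, hold=17.8426 ⇒ V=18.7248 exercise | (k=3,j=2): S=148.9007, K−S=0.0000, hold=3.1418 ⇒ V=3.1418 continue | (k=3,j=3): S=180.1016, K−S=0.0000, hold=0.0000 ⇒ V=0.0000 continue
k=2: (k=2,j=0): S=111.9350, K−S=29.8950, hold=29.0127 ⇒ V=29.8950 exercise | (k=2,j=1): S=135.3900, K−S=6.4400, hold=10.7245 ⇒ V=10.7245 continue | (k=2,j=2): S=163.7598, K−S=0.0000, hold=1.5327 ⇒ V=1.5327 continue
k=1: (k=1,j=0): S=123.1052, K−S=18.7248, hold=20.0102 ⇒ V=20.0102 continue | (k=1,j=1): S=148.9007, K−S=0.0000, hold=6.0075 ⇒ V=6.0075 continue
k=0: (k=0,j=0): S=135.3900, K−S=6.4400, hold=12.8014 ⇒ V=12.8014 continue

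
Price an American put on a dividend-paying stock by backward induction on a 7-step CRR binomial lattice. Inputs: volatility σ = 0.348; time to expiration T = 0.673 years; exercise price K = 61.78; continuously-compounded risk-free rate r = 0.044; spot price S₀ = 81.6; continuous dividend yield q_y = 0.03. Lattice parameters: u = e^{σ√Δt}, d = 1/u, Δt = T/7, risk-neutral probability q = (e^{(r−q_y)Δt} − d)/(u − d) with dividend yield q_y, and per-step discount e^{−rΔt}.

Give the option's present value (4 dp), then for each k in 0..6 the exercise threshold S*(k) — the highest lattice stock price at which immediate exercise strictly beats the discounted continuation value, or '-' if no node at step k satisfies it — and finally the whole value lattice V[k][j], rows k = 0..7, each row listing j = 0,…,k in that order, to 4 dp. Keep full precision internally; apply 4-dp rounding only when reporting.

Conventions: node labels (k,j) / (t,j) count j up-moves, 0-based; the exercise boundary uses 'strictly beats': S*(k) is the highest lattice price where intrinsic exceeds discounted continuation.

price = 1.6698
boundary = - - - - - 47.5751 52.9958
tree:
1.6698
2.6912 0.5749
4.2569 1.0139 0.1029
6.5780 1.7727 0.1985 0.0000
9.8637 3.0664 0.3828 0.0000 0.0000
14.2049 5.2343 0.7382 0.0000 0.0000 0.0000
19.0712 8.7842 1.4238 0.0000 0.0000 0.0000 0.0000
23.4397 14.2049 2.7458 0.0000 0.0000 0.0000 0.0000 0.0000

params: Δt=0.09614 u=1.11394 d=0.89771 q=0.47928 e^(-rΔt)=0.99578
t_7 payoffs: 23.4397 14.2049 2.7458 0.0000 0.0000 0.0000 0.0000 0.0000
t_6: node(6,0) S=42.7088 payoff=19.0712 vs cont=18.9334 → 19.0712 [stop]  node(6,1) S=52.9958 payoff=8.7842 vs cont=8.6760 → 8.7842 [stop]  node(6,2) S=65.7606 payoff=0.0000 vs cont=1.4238 → 1.4238 [wait]  node(6,3) S=81.6000 payoff=0.0000 vs cont=0.0000 → 0.0000 [wait]  node(6,4) S=101.2545 payoff=0.0000 vs cont=0.0000 → 0.0000 [wait]  node(6,5) S=125.6431 payoff=0.0000 vs cont=0.0000 → 0.0000 [wait]  node(6,6) S=155.9060 payoff=0.0000 vs cont=0.0000 → 0.0000 [wait]  ⇒ S*(6)=52.9958
t_5: node(5,0) S=47.5751 payoff=14.2049 vs cont=14.0812 → 14.2049 [stop]  node(5,1) S=59.0342 payoff=2.7458 vs cont=5.2343 → 5.2343 [wait]  node(5,2) S=73.2534 payoff=0.0000 vs cont=0.7382 → 0.7382 [wait]  node(5,3) S=90.8976 payoff=0.0000 vs cont=0.0000 → 0.0000 [wait]  node(5,4) S=112.7915 payoff=0.0000 vs cont=0.0000 → 0.0000 [wait]  node(5,5) S=139.9590 payoff=0.0000 vs cont=0.0000 → 0.0000 [wait]  ⇒ S*(5)=47.5751
t_4: node(4,0) S=52.9958 payoff=8.7842 vs cont=9.8637 → 9.8637 [wait]  node(4,1) S=65.7606 payoff=0.0000 vs cont=3.0664 → 3.0664 [wait]  node(4,2) S=81.6000 payoff=0.0000 vs cont=0.3828 → 0.3828 [wait]  node(4,3) S=101.2545 payoff=0.0000 vs cont=0.0000 → 0.0000 [wait]  node(4,4) S=125.6431 payoff=0.0000 vs cont=0.0000 → 0.0000 [wait]  ⇒ S*(4)=-
t_3: node(3,0) S=59.0342 payoff=2.7458 vs cont=6.5780 → 6.5780 [wait]  node(3,1) S=73.2534 payoff=0.0000 vs cont=1.7727 → 1.7727 [wait]  node(3,2) S=90.8976 payoff=0.0000 vs cont=0.1985 → 0.1985 [wait]  node(3,3) S=112.7915 payoff=0.0000 vs cont=0.0000 → 0.0000 [wait]  ⇒ S*(3)=-
t_2: node(2,0) S=65.7606 payoff=0.0000 vs cont=4.2569 → 4.2569 [wait]  node(2,1) S=81.6000 payoff=0.0000 vs cont=1.0139 → 1.0139 [wait]  node(2,2) S=101.2545 payoff=0.0000 vs cont=0.1029 → 0.1029 [wait]  ⇒ S*(2)=-
t_1: node(1,0) S=73.2534 payoff=0.0000 vs cont=2.6912 → 2.6912 [wait]  node(1,1) S=90.8976 payoff=0.0000 vs cont=0.5749 → 0.5749 [wait]  ⇒ S*(1)=-
t_0: node(0,0) S=81.6000 payoff=0.0000 vs cont=1.6698 → 1.6698 [wait]  ⇒ S*(0)=-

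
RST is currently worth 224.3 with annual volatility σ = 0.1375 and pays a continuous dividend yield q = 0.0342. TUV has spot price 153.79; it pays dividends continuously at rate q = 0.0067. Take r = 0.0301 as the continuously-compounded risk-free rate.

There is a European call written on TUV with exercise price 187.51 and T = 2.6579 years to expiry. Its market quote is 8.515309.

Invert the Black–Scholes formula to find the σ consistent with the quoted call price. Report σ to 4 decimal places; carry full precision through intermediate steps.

At σ = 0.1653 the Black–Scholes value reproduces the quote:
σ√T = 0.1653·√2.6579 = 0.269490
d₁ = (ln(S/K) + (r−q+σ²/2)T) / (σ√T) = (ln(153.79/187.51) + (0.0301−0.0067+0.1653²/2)·2.6579) / 0.269490 = (-0.198244 + 0.098507) / 0.269490 = -0.370096
d₂ = d₁ − σ√T = -0.370096 − 0.269490 = -0.639585
e^{−rT} = 0.923114
e^{−qT} = 0.982350
N(d₁) = 0.355656,  N(d₂) = 0.261221
V = S·e^{−qT}·N(d₁) − K·e^{−rT}·N(d₂) = 53.730877 − 45.215568 = 8.515309 (equal to the quote); since ∂V/∂σ > 0 for all σ, the implied volatility is unique

sigma = 0.1653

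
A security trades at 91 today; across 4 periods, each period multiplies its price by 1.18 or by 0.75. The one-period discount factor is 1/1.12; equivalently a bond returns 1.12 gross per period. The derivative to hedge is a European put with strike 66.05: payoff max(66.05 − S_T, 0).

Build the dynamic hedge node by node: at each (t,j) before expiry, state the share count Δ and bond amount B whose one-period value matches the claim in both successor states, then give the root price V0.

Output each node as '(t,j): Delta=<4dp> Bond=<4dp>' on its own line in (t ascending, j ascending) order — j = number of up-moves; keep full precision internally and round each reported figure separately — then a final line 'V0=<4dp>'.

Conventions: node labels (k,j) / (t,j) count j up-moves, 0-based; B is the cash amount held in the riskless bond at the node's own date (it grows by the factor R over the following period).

(0,0): Delta=-0.0198 Bond=1.9327
(1,0): Delta=-0.1441 Bond=10.6474
(1,1): Delta=-0.0070 Bond=0.7891
(2,0): Delta=-0.8177 Bond=46.4051
(2,1): Delta=-0.0746 Bond=6.3337
(2,2): Delta=0.0000 Bond=0.0000
(3,0): Delta=-1.0000 Bond=58.9732
(3,1): Delta=-0.7989 Bond=50.8386
(3,2): Delta=0.0000 Bond=0.0000
(3,3): Delta=0.0000 Bond=0.0000
V0=0.1323

Since d<R<u, set p* = (R−d)/(u−d) = 0.8605; price each node as the discounted p*-expectation of its children.
Payoffs at expiry: V(4,0)=37.2570, V(4,1)=20.7491, V(4,2)=0.0000, V(4,3)=0.0000, V(4,4)=0.0000
Node (3,0) S=38.3906: V=(p*·20.7491+(1−p*)·37.2570)/1.12=20.5826; Δ=(20.7491−37.2570)/(45.3009−28.7930)=-1.0000; B=V−Δ·S=58.9732
Node (3,1) S=60.4012: V=(p*·0.0000+(1−p*)·20.7491)/1.12=2.5850; Δ=(0.0000−20.7491)/(71.2735−45.3009)=-0.7989; B=V−Δ·S=50.8386
Node (3,2) S=95.0313: V=(p*·0.0000+(1−p*)·0.0000)/1.12=0.0000; Δ=(0.0000−0.0000)/(112.1369−71.2735)=0.0000; B=V−Δ·S=0.0000
Node (3,3) S=149.5159: V=(p*·0.0000+(1−p*)·0.0000)/1.12=0.0000; Δ=(0.0000−0.0000)/(176.4288−112.1369)=0.0000; B=V−Δ·S=0.0000
Node (2,0) S=51.1875: V=(p*·2.5850+(1−p*)·20.5826)/1.12=4.5503; Δ=(2.5850−20.5826)/(60.4012−38.3906)=-0.8177; B=V−Δ·S=46.4051
Node (2,1) S=80.5350: V=(p*·0.0000+(1−p*)·2.5850)/1.12=0.3221; Δ=(0.0000−2.5850)/(95.0313−60.4012)=-0.0746; B=V−Δ·S=6.3337
Node (2,2) S=126.7084: V=(p*·0.0000+(1−p*)·0.0000)/1.12=0.0000; Δ=(0.0000−0.0000)/(149.5159−95.0313)=0.0000; B=V−Δ·S=0.0000
Node (1,0) S=68.2500: V=(p*·0.3221+(1−p*)·4.5503)/1.12=0.8143; Δ=(0.3221−4.5503)/(80.5350−51.1875)=-0.1441; B=V−Δ·S=10.6474
Node (1,1) S=107.3800: V=(p*·0.0000+(1−p*)·0.3221)/1.12=0.0401; Δ=(0.0000−0.3221)/(126.7084−80.5350)=-0.0070; B=V−Δ·S=0.7891
Node (0,0) S=91.0000: V=(p*·0.0401+(1−p*)·0.8143)/1.12=0.1323; Δ=(0.0401−0.8143)/(107.3800−68.2500)=-0.0198; B=V−Δ·S=1.9327
Sanity check at the root: Δ(0,0)·S0 + B(0,0) reproduces V0 = 0.1323.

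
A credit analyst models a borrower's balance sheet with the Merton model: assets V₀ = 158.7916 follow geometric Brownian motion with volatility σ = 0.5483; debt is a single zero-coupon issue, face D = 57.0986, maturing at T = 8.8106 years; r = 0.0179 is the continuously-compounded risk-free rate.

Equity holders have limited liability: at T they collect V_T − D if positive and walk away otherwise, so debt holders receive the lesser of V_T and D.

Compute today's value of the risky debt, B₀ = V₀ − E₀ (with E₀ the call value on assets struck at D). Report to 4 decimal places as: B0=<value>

With assets at 158.7916 and a single debt payment of 57.0986 at 8.8106 years:
d₁ = [ln(V₀/D) + (r + σ²/2)T] / (σ√T)
   = [ln(158.7916/57.0986) + (0.0179 + 0.5·0.5483²)·8.8106] / (0.5483·√8.8106)
   = [1.022813 + 1.482088] / 1.627500 = 1.539110
d₂ = d₁ − σ√T = 1.539110 − 1.627500 = -0.088390
N(d₁) = 0.938111,  N(d₂) = 0.464783,  e^(−rT) = 0.854098
E₀ = V₀·N(d₁) − D·e^(−rT)·N(d₂)
   = 158.7916·0.938111 − 57.0986·0.854098·0.464783 = 126.297738
B₀ = V₀ − E₀ = 158.7916 − 126.297738 = 32.493862

B0=32.4939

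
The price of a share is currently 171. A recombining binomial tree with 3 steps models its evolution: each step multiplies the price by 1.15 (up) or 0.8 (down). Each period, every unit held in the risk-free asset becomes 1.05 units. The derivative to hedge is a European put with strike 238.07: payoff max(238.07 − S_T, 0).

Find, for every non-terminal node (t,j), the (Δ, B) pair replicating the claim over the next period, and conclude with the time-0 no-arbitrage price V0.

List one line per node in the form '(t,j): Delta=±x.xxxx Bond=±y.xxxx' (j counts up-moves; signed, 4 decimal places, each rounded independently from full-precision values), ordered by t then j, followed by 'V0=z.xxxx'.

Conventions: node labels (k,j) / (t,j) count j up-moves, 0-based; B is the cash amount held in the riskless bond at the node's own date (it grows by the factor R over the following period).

Risk-neutral probability p* = (R−d)/(u−d) = (1.05−0.8)/(1.15−0.8) = 0.7143.
Payoffs at expiry: V(3,0)=150.5180, V(3,1)=112.2140, V(3,2)=57.1520, V(3,3)=0.0000
  t=2,j=0: stock 109.4400 → up 125.8560 (V=112.2140), down 87.5520 (V=150.5180). Price 117.2933; hedge Δ=-1.0000, bond B=226.7333.
  t=2,j=1: stock 157.3200 → up 180.9180 (V=57.1520), down 125.8560 (V=112.2140). Price 69.4133; hedge Δ=-1.0000, bond B=226.7333.
  t=2,j=2: stock 226.1475 → up 260.0696 (V=0.0000), down 180.9180 (V=57.1520). Price 15.5516; hedge Δ=-0.7221, bond B=178.8430.
  t=1,j=0: stock 136.8000 → up 157.3200 (V=69.4133), down 109.4400 (V=117.2933). Price 79.1365; hedge Δ=-1.0000, bond B=215.9365.
  t=1,j=1: stock 196.6500 → up 226.1475 (V=15.5516), down 157.3200 (V=69.4133). Price 29.4673; hedge Δ=-0.7826, bond B=183.3580.
  t=0,j=0: stock 171.0000 → up 196.6500 (V=29.4673), down 136.8000 (V=79.1365). Price 41.5795; hedge Δ=-0.8299, bond B=183.4916.
As a check, the time-0 holding Δ(0,0)·S0 + B(0,0) comes to 41.5795 — exactly V0.

(0,0): Delta=-0.8299 Bond=183.4916
(1,0): Delta=-1.0000 Bond=215.9365
(1,1): Delta=-0.7826 Bond=183.3580
(2,0): Delta=-1.0000 Bond=226.7333
(2,1): Delta=-1.0000 Bond=226.7333
(2,2): Delta=-0.7221 Bond=178.8430
V0=41.5795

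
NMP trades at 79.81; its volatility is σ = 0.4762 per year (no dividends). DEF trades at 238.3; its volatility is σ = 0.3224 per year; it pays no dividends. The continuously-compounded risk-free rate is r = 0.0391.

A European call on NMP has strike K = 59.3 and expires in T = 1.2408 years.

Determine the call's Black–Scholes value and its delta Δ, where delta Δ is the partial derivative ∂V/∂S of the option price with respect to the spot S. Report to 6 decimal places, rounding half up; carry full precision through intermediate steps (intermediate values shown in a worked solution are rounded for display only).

σ√T = 0.4762·√1.2408 = 0.530445
d₁ = (ln(S/K) + (r+σ²/2)T) / (σ√T) = (ln(79.81/59.3) + (0.0391+0.4762²/2)·1.2408) / 0.530445 = (0.297040 + 0.189201) / 0.530445 = 0.916666
d₂ = d₁ − σ√T = 0.916666 − 0.530445 = 0.386221
e^{−rT} = 0.952643
N(d₁) = 0.820341,  N(d₂) = 0.650333
Call price V = S·N(d₁) − K·e^{−rT}·N(d₂) = 65.471423 − 36.738453 = 28.732970
Δ = N(d₁) = 0.820341

price = 28.732970
Δ = 0.820341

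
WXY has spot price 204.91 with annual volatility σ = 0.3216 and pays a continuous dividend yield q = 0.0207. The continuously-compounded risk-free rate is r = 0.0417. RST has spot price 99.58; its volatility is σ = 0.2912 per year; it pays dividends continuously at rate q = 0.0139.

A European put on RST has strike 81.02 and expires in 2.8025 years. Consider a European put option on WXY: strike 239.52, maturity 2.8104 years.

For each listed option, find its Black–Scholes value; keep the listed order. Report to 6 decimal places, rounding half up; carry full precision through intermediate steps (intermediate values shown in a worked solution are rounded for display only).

price(RST put K=81.02) = 6.913355
price(WXY put K=239.52) = 53.709204

[RST put K=81.02]
σ√T = 0.2912·√2.8025 = 0.487488
d₁ = (ln(S/K) + (r−q+σ²/2)T) / (σ√T) = (ln(99.58/81.02) + (0.0417−0.0139+0.2912²/2)·2.8025) / 0.487488 = (0.206265 + 0.196732) / 0.487488 = 0.826681
d₂ = d₁ − σ√T = 0.826681 − 0.487488 = 0.339193
e^{−rT} = 0.889706
e^{−qT} = 0.961794
N(−d₁) = 0.204209,  N(−d₂) = 0.367232
price = K·e^{−rT}·N(−d₂) − S·e^{−qT}·N(−d₁) = 26.471568 − 19.558212 = 6.913355
[WXY put K=239.52]
σ√T = 0.3216·√2.8104 = 0.539138
d₁ = (ln(S/K) + (r−q+σ²/2)T) / (σ√T) = (ln(204.91/239.52) + (0.0417−0.0207+0.3216²/2)·2.8104) / 0.539138 = (-0.156066 + 0.204353) / 0.539138 = 0.089564
d₂ = d₁ − σ√T = 0.089564 − 0.539138 = -0.449574
e^{−rT} = 0.889413
e^{−qT} = 0.943485
N(−d₁) = 0.464317,  N(−d₂) = 0.673491
price = K·e^{−rT}·N(−d₂) − S·e^{−qT}·N(−d₁) = 143.475316 − 89.766112 = 53.709204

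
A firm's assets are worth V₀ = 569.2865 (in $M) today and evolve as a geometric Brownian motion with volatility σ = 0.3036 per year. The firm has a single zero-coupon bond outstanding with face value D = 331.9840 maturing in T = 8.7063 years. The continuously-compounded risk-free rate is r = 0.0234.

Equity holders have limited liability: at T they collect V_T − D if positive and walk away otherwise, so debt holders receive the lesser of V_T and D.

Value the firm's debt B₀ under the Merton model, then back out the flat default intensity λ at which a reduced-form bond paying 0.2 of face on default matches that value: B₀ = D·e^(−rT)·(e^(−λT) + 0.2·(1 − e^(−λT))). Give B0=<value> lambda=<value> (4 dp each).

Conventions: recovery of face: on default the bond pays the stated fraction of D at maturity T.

B0=232.9858 lambda=0.0220

Apply the equity-as-call identities (strike 331.9840, horizon 8.7063 years):
d₁ = [ln(V₀/D) + (r + σ²/2)T] / (σ√T)
   = [ln(569.2865/331.9840) + (0.0234 + 0.5·0.3036²)·8.7063] / (0.3036·√8.7063)
   = [0.539297 + 0.604970] / 0.895816 = 1.277347
d₂ = d₁ − σ√T = 1.277347 − 0.895816 = 0.381531
N(d₁) = 0.899260,  N(d₂) = 0.648596,  e^(−rT) = 0.815685
E₀ = V₀·N(d₁) − D·e^(−rT)·N(d₂)
   = 569.2865·0.899260 − 331.9840·0.815685·0.648596 = 336.300692
B₀ = V₀ − E₀ = 569.2865 − 336.300692 = 232.985808
e^(−λT) = (B₀·e^(rT)/D − 0.2)/(1 − 0.2) = (232.9858·1.225964/331.9840 − 0.2)/0.8 = 0.82547422
λ = −ln(0.82547422)/8.7063 = 0.022030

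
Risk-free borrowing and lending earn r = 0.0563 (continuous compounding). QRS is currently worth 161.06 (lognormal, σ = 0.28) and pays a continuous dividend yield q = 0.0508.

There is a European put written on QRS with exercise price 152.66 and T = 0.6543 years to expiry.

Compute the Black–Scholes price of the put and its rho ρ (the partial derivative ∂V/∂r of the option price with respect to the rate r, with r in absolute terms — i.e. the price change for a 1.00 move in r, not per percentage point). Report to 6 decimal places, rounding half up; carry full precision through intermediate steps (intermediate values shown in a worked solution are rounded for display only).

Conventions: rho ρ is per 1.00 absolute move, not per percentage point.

price = 9.759461
ρ = -42.809612

σ√T = 0.28·√0.6543 = 0.226489
d₁ = (ln(S/K) + (r−q+σ²/2)T) / (σ√T) = (ln(161.06/152.66) + (0.0563−0.0508+0.28²/2)·0.6543) / 0.226489 = (0.053564 + 0.029247) / 0.226489 = 0.365630
d₂ = d₁ − σ√T = 0.365630 − 0.226489 = 0.139141
e^{−rT} = 0.963833
e^{−qT} = 0.967308
N(−d₁) = 0.357321,  N(−d₂) = 0.444669
Put price V = K·e^{−rT}·N(−d₂) − S·e^{−qT}·N(−d₁) = 65.428110 − 55.668649 = 9.759461
ρ = −K·T·e^{−rT}·N(−d₂) = -42.809612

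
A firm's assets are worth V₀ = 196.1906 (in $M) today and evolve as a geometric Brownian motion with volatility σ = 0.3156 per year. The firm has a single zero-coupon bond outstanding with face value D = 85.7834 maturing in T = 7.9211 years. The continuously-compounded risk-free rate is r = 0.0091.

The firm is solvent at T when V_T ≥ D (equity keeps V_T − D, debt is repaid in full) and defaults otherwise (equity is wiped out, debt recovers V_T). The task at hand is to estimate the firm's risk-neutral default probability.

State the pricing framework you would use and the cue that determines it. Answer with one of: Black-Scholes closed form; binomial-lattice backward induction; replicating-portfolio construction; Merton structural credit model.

framework: Merton structural credit model

Key observation: a levered firm with one bullet debt due at 7.9211 years is the canonical structural-credit setup: equity is a call on the firm's assets struck at the face value.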